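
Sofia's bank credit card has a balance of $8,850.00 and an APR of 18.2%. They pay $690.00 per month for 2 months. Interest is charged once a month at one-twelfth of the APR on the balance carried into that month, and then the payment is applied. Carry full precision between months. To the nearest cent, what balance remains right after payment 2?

Monthly rate r = 18.2%/12 = 1.51667% = 0.0151667.
Each month: B ← B·(1+r) − $690.00.
Month 1: interest $134.22; balance after payment $8,294.23.
Month 2: interest $125.80; balance after payment $7,730.02.

$7,730.02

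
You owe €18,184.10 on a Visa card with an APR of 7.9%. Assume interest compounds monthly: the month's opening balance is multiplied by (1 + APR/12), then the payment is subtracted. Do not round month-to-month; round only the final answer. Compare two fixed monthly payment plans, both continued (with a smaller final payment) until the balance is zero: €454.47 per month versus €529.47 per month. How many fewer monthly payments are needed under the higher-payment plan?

7 fewer payments

Monthly rate r = 7.9%/12 = 0.658333% = 0.00658333.
At €454.47/mo: n = ⌈−ln(1 − rB₀/P)/ln(1+r)⌉ = 47 payments (last €269.31); total interest = total paid − €18,184.10 = €2,990.83.
At €529.47/mo: 40 payments (last €32.47); total interest €2,497.70.
Payments saved = 47 − 40 = 7.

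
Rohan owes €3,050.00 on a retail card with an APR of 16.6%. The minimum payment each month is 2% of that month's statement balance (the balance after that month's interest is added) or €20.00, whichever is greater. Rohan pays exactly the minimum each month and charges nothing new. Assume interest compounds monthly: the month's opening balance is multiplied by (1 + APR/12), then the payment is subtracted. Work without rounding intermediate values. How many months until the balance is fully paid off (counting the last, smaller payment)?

Monthly rate r = 16.6%/12 = 1.38333% = 0.0138333.
While 2% of the post-interest balance exceeds €20.00, each month B ← (B·(1+r))·(1 − 0.02), i.e. B shrinks by the factor (1+r)·0.98 = 0.99356.
This holds for months 1–175. Entering month 176 the balance is €984.04; 2% of the post-interest balance is now below €20.00, so the flat €20.00 minimum applies from here.
From month 176 a fixed €20.00 at rate r clears €984.04 in 84 more payments. Total: 175 + 84 = 259 months.

259 months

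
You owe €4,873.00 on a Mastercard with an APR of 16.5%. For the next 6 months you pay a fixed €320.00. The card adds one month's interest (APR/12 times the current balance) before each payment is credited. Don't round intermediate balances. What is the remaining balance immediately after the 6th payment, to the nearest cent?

Monthly rate r = 16.5%/12 = 1.375% = 0.01375.
Each month: B ← B·(1+r) − €320.00.
Month 1: interest €67.00; balance after payment €4,620.00.
Month 2: interest €63.53; balance after payment €4,363.53.
Month 3: interest €60.00; balance after payment €4,103.53.
Month 4: interest €56.42; balance after payment €3,839.95.
Month 5: interest €52.80; balance after payment €3,572.75.
Month 6: interest €49.13; balance after payment €3,301.88.

€3,301.88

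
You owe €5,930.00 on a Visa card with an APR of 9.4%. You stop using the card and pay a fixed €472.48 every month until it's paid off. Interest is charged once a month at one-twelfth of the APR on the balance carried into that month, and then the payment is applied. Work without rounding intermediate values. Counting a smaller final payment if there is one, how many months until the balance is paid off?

Monthly rate r = 9.4%/12 = 0.783333% = 0.00783333.
Recurrence: B ← B·(1+r) − €472.48.
Month 1: interest €46.45; balance after payment €5,503.97.
Month 2: interest €43.11; balance after payment €5,074.61.
Closed form: n = −ln(1 − rB₀/P)/ln(1+r) = −ln(0.90169)/ln(1.00783) ≈ 13.263, so the balance reaches zero during payment 14.

14 payments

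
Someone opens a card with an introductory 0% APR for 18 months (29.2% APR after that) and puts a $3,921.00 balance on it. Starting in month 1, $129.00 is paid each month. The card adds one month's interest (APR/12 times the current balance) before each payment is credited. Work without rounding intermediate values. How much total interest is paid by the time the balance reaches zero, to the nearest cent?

$327.31

Promo months 1–18 at r₀ = 0%/12 = 0; months 19+ at r₁ = 29.2%/12 = 0.0243333.
After month 18 (no interest yet): B = $3,921.00 − 18·$129.00 = $1,599.00.
Then at r₁ with $129.00/mo: n₂ = −ln(1 − r₁·B/P)/ln(1+r₁) ≈ 14.93 → 15 more payments.
Total paid = 32·$129.00 + $120.31 = $4,248.31; interest = $4,248.31 − $3,921.00 = $327.31.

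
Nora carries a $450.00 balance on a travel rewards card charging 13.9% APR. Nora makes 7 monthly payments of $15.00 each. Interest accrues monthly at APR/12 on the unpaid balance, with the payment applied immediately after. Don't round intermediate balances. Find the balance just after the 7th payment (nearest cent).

Monthly rate r = 13.9%/12 = 1.15833% = 0.0115833.
Each month: B ← B·(1+r) − $15.00.
Month 1: interest $5.21; balance after payment $440.21.
Month 2: interest $5.10; balance after payment $430.31.
Month 3: interest $4.98; balance after payment $420.30.
Month 4: interest $4.87; balance after payment $410.16.
Month 5: interest $4.75; balance after payment $399.92.
Month 6: interest $4.63; balance after payment $389.55.
Month 7: interest $4.51; balance after payment $379.06.

$379.06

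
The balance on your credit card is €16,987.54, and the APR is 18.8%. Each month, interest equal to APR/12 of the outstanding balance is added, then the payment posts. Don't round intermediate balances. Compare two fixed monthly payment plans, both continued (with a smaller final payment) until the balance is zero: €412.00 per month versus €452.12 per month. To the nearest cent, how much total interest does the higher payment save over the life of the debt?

Monthly rate r = 18.8%/12 = 1.56667% = 0.0156667.
At €412.00/mo: n = ⌈−ln(1 − rB₀/P)/ln(1+r)⌉ = 67 payments (last €328.61); total interest = total paid − €16,987.54 = €10,533.07.
At €452.12/mo: 58 payments (last €65.04); total interest €8,848.34.
Interest saved = €10,533.07 − €8,848.34 = €1,684.73.

€1,684.73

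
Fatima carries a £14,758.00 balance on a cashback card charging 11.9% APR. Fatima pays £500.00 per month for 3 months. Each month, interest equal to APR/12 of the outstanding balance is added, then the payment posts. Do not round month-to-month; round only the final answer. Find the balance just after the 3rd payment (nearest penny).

£13,686.49

Monthly rate r = 11.9%/12 = 0.991667% = 0.00991667.
Each month: B ← B·(1+r) − £500.00.
Month 1: interest £146.35; balance after payment £14,404.35.
Month 2: interest £142.84; balance after payment £14,047.19.
Month 3: interest £139.30; balance after payment £13,686.49.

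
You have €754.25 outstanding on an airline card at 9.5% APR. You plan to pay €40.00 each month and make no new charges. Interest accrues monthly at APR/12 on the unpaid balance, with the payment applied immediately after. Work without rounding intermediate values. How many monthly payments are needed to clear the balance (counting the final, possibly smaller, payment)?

Monthly rate r = 9.5%/12 = 0.791667% = 0.00791667.
Recurrence: B ← B·(1+r) − €40.00.
Month 1: interest €5.97; balance after payment €720.22.
Month 2: interest €5.70; balance after payment €685.92.
Closed form: n = −ln(1 − rB₀/P)/ln(1+r) = −ln(0.85072)/ln(1.00792) ≈ 20.502, so the balance reaches zero during payment 21.

21 payments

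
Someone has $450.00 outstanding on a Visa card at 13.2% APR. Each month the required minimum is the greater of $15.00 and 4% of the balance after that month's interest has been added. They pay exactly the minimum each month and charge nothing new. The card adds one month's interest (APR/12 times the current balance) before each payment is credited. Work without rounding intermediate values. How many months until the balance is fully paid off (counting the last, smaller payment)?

Monthly rate r = 13.2%/12 = 1.1% = 0.011.
While 4% of the post-interest balance exceeds $15.00, each month B ← (B·(1+r))·(1 − 0.04), i.e. B shrinks by the factor (1+r)·0.96 = 0.97056.
This holds for months 1–7. Entering month 8 the balance is $365.06; 4% of the post-interest balance is now below $15.00, so the flat $15.00 minimum applies from here.
From month 8 a fixed $15.00 at rate r clears $365.06 in 29 more payments. Total: 7 + 29 = 36 months.

36 months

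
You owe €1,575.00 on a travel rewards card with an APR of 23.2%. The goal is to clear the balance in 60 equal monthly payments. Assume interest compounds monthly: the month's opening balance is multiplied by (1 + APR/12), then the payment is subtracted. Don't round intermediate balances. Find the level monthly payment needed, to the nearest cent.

Monthly rate r = 23.2%/12 = 1.93333% = 0.0193333.
Level-payment amortization: P = B₀·r / (1 − (1+r)^(−n)) = 1575.00·0.0193333 / (1 − 1.01933^(−60)).
Denominator 1 − (1+r)^(−60) = 0.683023972.
P = 30.45 / 0.683023972 ≈ 44.58.

€44.58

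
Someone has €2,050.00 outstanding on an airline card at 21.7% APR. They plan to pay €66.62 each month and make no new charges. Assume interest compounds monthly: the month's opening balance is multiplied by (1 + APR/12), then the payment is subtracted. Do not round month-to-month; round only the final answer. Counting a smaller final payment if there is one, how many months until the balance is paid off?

46 months

Monthly rate r = 21.7%/12 = 1.80833% = 0.0180833.
Recurrence: B ← B·(1+r) − €66.62.
Month 1: interest €37.07; balance after payment €2,020.45.
Month 2: interest €36.54; balance after payment €1,990.37.
Closed form: n = −ln(1 − rB₀/P)/ln(1+r) = −ln(0.44355)/ln(1.01808) ≈ 45.361, so the balance reaches zero during payment 46.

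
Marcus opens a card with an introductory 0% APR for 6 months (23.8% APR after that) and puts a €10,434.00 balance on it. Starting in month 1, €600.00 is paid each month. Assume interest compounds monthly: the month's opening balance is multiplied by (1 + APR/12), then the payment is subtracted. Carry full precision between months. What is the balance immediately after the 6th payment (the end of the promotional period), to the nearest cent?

€6,834.00

Promo months 1–6 at r₀ = 0%/12 = 0; months 7+ at r₁ = 23.8%/12 = 0.0198333.
After month 6 (no interest yet): B = €10,434.00 − 6·€600.00 = €6,834.00.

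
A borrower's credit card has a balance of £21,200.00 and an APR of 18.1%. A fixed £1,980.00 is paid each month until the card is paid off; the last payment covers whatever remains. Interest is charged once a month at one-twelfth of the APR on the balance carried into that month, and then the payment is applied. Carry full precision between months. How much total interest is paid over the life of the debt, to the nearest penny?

Monthly rate r = 18.1%/12 = 1.50833% = 0.0150833.
Payoff takes n = ⌈−ln(1 − rB₀/P)/ln(1+r)⌉ = ⌈11.766⌉ = 12 payments; the last is £1,518.45.
Total paid = 11·£1,980.00 + £1,518.45 = £23,298.45.
Total interest = total paid − principal = £23,298.45 − £21,200.00 = £2,098.45.

£2,098.45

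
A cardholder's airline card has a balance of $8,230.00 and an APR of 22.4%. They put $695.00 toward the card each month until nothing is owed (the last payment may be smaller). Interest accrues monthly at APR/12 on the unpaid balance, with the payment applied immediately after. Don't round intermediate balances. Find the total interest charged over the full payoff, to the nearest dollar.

Monthly rate r = 22.4%/12 = 1.86667% = 0.0186667.
Payoff takes n = ⌈−ln(1 − rB₀/P)/ln(1+r)⌉ = ⌈13.507⌉ = 14 payments; the last is $353.84.
Total paid = 13·$695.00 + $353.84 = $9,388.84.
Total interest = total paid − principal = $9,388.84 − $8,230.00 = $1,158.84.

$1,159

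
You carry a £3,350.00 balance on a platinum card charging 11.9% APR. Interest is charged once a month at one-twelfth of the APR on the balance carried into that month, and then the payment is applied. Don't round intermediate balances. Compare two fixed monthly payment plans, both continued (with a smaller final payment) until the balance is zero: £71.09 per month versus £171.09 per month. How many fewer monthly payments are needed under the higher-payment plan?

42 fewer payments

Monthly rate r = 11.9%/12 = 0.991667% = 0.00991667.
At £71.09/mo: n = ⌈−ln(1 − rB₀/P)/ln(1+r)⌉ = 64 payments (last £58.67); total interest = total paid − £3,350.00 = £1,187.34.
At £171.09/mo: 22 payments (last £150.25); total interest £393.14.
Payments saved = 64 − 22 = 42.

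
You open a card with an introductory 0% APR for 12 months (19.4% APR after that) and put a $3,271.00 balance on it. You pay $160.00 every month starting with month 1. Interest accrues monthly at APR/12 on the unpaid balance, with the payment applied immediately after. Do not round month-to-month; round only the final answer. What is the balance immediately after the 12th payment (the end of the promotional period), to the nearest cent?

Promo months 1–12 at r₀ = 0%/12 = 0; months 13+ at r₁ = 19.4%/12 = 0.0161667.
After month 12 (no interest yet): B = $3,271.00 − 12·$160.00 = $1,351.00.

$1,351.00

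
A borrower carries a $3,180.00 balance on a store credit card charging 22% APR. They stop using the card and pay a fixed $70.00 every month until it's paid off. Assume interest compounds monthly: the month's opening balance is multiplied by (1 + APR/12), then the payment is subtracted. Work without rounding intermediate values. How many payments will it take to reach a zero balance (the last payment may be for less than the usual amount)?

Monthly rate r = 22%/12 = 1.83333% = 0.0183333.
Recurrence: B ← B·(1+r) − $70.00.
Month 1: interest $58.30; balance after payment $3,168.30.
Month 2: interest $58.09; balance after payment $3,156.39.
Closed form: n = −ln(1 − rB₀/P)/ln(1+r) = −ln(0.16714)/ln(1.01833) ≈ 98.468, so the balance reaches zero during payment 99.

99 payments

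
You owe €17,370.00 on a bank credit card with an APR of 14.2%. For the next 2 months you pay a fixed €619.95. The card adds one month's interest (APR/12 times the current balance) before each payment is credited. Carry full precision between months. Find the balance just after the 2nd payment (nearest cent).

Monthly rate r = 14.2%/12 = 1.18333% = 0.0118333.
Each month: B ← B·(1+r) − €619.95.
Month 1: interest €205.54; balance after payment €16,955.59.
Month 2: interest €200.64; balance after payment €16,536.29.

€16,536.29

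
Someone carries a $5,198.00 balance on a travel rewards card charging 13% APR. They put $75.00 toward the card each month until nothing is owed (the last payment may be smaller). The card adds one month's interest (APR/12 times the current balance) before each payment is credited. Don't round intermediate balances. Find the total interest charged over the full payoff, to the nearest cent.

Monthly rate r = 13%/12 = 1.08333% = 0.0108333.
Payoff takes n = ⌈−ln(1 − rB₀/P)/ln(1+r)⌉ = ⌈128.963⌉ = 129 payments; the last is $72.26.
Total paid = 128·$75.00 + $72.26 = $9,672.26.
Total interest = total paid − principal = $9,672.26 − $5,198.00 = $4,474.26.

$4,474.26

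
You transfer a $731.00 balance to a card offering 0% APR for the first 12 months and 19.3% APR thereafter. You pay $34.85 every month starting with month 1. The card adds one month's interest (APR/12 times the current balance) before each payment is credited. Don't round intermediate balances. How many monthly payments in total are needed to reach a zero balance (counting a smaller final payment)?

22 months

Promo months 1–12 at r₀ = 0%/12 = 0; months 13+ at r₁ = 19.3%/12 = 0.0160833.
After month 12 (no interest yet): B = $731.00 − 12·$34.85 = $312.80.
Then at r₁ with $34.85/mo: n₂ = −ln(1 − r₁·B/P)/ln(1+r₁) ≈ 9.77 → 10 more payments.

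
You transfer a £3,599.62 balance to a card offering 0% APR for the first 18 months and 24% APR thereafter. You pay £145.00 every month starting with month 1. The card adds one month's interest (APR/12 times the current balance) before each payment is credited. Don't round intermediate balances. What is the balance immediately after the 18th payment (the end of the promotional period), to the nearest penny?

£989.62

Promo months 1–18 at r₀ = 0%/12 = 0; months 19+ at r₁ = 24%/12 = 0.02.
After month 18 (no interest yet): B = £3,599.62 − 18·£145.00 = £989.62.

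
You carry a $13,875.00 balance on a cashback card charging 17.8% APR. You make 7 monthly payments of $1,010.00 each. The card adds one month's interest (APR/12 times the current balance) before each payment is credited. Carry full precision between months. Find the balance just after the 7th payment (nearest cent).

Monthly rate r = 17.8%/12 = 1.48333% = 0.0148333.
Each month: B ← B·(1+r) − $1,010.00.
Month 1: interest $205.81; balance after payment $13,070.81.
Month 2: interest $193.88; balance after payment $12,254.70.
Month 3: interest $181.78; balance after payment $11,426.47.
Month 4: interest $169.49; balance after payment $10,585.97.
Month 5: interest $157.03; balance after payment $9,732.99.
Month 6: interest $144.37; balance after payment $8,867.36.
Month 7: interest $131.53; balance after payment $7,988.90.

$7,988.90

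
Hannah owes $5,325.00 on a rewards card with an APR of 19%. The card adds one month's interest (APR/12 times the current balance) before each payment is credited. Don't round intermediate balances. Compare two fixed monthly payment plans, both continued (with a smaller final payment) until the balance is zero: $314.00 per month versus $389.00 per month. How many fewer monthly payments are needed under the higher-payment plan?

4 fewer payments

Monthly rate r = 19%/12 = 1.58333% = 0.0158333.
At $314.00/mo: n = ⌈−ln(1 − rB₀/P)/ln(1+r)⌉ = 20 payments (last $283.98); total interest = total paid − $5,325.00 = $924.98.
At $389.00/mo: 16 payments (last $215.03); total interest $725.03.
Payments saved = 20 − 16 = 4.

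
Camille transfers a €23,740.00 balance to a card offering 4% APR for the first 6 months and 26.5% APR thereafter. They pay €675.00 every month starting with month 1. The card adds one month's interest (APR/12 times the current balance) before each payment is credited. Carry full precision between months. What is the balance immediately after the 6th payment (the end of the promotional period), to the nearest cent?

€20,134.87

Promo months 1–6 at r₀ = 4%/12 = 0.00333333; months 7+ at r₁ = 26.5%/12 = 0.0220833.
After month 6: iterate B ← B·(1+r₀) − €675.00 for 6 months → €20,134.87.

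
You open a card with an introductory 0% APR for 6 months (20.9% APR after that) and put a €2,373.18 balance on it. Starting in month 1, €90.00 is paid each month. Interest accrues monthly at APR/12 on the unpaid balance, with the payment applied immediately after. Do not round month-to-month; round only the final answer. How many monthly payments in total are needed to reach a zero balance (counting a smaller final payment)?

Promo months 1–6 at r₀ = 0%/12 = 0; months 7+ at r₁ = 20.9%/12 = 0.0174167.
After month 6 (no interest yet): B = €2,373.18 − 6·€90.00 = €1,833.18.
Then at r₁ with €90.00/mo: n₂ = −ln(1 − r₁·B/P)/ln(1+r₁) ≈ 25.37 → 26 more payments.

32 payments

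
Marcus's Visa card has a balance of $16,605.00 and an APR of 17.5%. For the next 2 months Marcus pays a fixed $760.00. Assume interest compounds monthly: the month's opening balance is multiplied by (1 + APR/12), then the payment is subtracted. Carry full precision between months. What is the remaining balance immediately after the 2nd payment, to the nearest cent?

Monthly rate r = 17.5%/12 = 1.45833% = 0.0145833.
Each month: B ← B·(1+r) − $760.00.
Month 1: interest $242.16; balance after payment $16,087.16.
Month 2: interest $234.60; balance after payment $15,561.76.

$15,561.76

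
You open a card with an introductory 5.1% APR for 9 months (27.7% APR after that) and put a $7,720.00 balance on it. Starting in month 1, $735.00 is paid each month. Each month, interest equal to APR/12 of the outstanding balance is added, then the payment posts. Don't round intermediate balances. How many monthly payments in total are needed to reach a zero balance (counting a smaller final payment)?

11 payments

Promo months 1–9 at r₀ = 5.1%/12 = 0.00425; months 10+ at r₁ = 27.7%/12 = 0.0230833.
After month 9: iterate B ← B·(1+r₀) − $735.00 for 9 months → $1,291.78.
Then at r₁ with $735.00/mo: n₂ = −ln(1 − r₁·B/P)/ln(1+r₁) ≈ 1.81 → 2 more payments.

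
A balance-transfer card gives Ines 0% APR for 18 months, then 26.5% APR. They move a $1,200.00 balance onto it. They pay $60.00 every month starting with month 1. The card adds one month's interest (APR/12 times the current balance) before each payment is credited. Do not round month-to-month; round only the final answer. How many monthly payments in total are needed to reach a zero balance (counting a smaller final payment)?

Promo months 1–18 at r₀ = 0%/12 = 0; months 19+ at r₁ = 26.5%/12 = 0.0220833.
After month 18 (no interest yet): B = $1,200.00 − 18·$60.00 = $120.00.
Then at r₁ with $60.00/mo: n₂ = −ln(1 − r₁·B/P)/ln(1+r₁) ≈ 2.07 → 3 more payments.

21 months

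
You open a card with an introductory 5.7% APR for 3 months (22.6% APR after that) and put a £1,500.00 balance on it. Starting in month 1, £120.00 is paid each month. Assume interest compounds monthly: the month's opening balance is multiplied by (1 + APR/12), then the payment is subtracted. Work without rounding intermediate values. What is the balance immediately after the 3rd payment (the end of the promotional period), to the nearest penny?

£1,159.76

Promo months 1–3 at r₀ = 5.7%/12 = 0.00475; months 4+ at r₁ = 22.6%/12 = 0.0188333.
After month 3: iterate B ← B·(1+r₀) − £120.00 for 3 months → £1,159.76.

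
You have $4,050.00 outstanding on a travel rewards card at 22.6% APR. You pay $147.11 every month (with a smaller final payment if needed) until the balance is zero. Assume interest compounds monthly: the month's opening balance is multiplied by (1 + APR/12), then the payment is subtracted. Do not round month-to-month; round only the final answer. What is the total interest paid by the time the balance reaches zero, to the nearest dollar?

Monthly rate r = 22.6%/12 = 1.88333% = 0.0188333.
Payoff takes n = ⌈−ln(1 − rB₀/P)/ln(1+r)⌉ = ⌈39.169⌉ = 40 payments; the last is $25.09.
Total paid = 39·$147.11 + $25.09 = $5,762.38.
Total interest = total paid − principal = $5,762.38 − $4,050.00 = $1,712.38.

$1,712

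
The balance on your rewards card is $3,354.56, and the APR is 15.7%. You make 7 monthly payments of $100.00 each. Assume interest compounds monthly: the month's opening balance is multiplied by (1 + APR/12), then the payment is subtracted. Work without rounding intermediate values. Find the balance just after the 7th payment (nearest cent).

Monthly rate r = 15.7%/12 = 1.30833% = 0.0130833.
Each month: B ← B·(1+r) − $100.00.
Month 1: interest $43.89; balance after payment $3,298.45.
Month 2: interest $43.15; balance after payment $3,241.60.
Month 3: interest $42.41; balance after payment $3,184.01.
Month 4: interest $41.66; balance after payment $3,125.67.
Month 5: interest $40.89; balance after payment $3,066.57.
Month 6: interest $40.12; balance after payment $3,006.69.
Month 7: interest $39.34; balance after payment $2,946.02.

$2,946.02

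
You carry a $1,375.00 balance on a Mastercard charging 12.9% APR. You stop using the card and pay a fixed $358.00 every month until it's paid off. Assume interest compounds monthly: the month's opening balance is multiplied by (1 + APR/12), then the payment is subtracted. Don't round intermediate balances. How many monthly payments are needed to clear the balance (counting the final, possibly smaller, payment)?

4 months

Monthly rate r = 12.9%/12 = 1.075% = 0.01075.
Recurrence: B ← B·(1+r) − $358.00.
Month 1: interest $14.78; balance after payment $1,031.78.
Month 2: interest $11.09; balance after payment $684.87.
Month 3: interest $7.36; balance after payment $334.24.
Month 4: interest $3.59; balance after payment $0.00.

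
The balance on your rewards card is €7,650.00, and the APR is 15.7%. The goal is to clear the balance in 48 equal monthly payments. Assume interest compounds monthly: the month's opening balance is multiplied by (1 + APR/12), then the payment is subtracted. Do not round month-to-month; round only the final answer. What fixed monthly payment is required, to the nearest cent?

€215.63

Monthly rate r = 15.7%/12 = 1.30833% = 0.0130833.
Level-payment amortization: P = B₀·r / (1 − (1+r)^(−n)) = 7650.00·0.0130833 / (1 − 1.01308^(−48)).
Denominator 1 − (1+r)^(−48) = 0.464164098.
P = 100.087 / 0.464164098 ≈ 215.63.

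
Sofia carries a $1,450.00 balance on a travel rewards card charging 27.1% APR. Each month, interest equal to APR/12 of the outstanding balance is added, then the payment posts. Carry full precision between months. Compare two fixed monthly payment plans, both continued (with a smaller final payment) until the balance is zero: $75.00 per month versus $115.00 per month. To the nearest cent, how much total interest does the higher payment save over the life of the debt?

$201.46

Monthly rate r = 27.1%/12 = 2.25833% = 0.0225833.
At $75.00/mo: n = ⌈−ln(1 − rB₀/P)/ln(1+r)⌉ = 26 payments (last $52.17); total interest = total paid − $1,450.00 = $477.17.
At $115.00/mo: 16 payments (last $0.71); total interest $275.71.
Interest saved = $477.17 − $275.71 = $201.46.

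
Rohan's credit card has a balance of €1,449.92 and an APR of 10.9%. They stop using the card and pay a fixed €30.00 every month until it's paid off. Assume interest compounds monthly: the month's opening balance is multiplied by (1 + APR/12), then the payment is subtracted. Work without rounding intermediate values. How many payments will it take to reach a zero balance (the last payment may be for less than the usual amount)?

Monthly rate r = 10.9%/12 = 0.908333% = 0.00908333.
Recurrence: B ← B·(1+r) − €30.00.
Month 1: interest €13.17; balance after payment €1,433.09.
Month 2: interest €13.02; balance after payment €1,416.11.
Closed form: n = −ln(1 − rB₀/P)/ln(1+r) = −ln(0.561)/ln(1.00908) ≈ 63.926, so the balance reaches zero during payment 64.

64 payments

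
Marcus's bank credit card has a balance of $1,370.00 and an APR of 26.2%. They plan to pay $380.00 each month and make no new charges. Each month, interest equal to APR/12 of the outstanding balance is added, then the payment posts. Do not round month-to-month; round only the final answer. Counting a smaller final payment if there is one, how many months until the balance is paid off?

Monthly rate r = 26.2%/12 = 2.18333% = 0.0218333.
Recurrence: B ← B·(1+r) − $380.00.
Month 1: interest $29.91; balance after payment $1,019.91.
Month 2: interest $22.27; balance after payment $662.18.
Month 3: interest $14.46; balance after payment $296.64.
Month 4: interest $6.48; balance after payment $0.00.

4 payments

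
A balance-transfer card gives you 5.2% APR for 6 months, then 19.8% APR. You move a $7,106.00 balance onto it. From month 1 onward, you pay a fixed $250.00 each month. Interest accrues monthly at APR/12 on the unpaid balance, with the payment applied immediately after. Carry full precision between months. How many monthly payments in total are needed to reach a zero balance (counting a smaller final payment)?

Promo months 1–6 at r₀ = 5.2%/12 = 0.00433333; months 7+ at r₁ = 19.8%/12 = 0.0165.
After month 6: iterate B ← B·(1+r₀) − $250.00 for 6 months → $5,776.42.
Then at r₁ with $250.00/mo: n₂ = −ln(1 − r₁·B/P)/ln(1+r₁) ≈ 29.33 → 30 more payments.

36 months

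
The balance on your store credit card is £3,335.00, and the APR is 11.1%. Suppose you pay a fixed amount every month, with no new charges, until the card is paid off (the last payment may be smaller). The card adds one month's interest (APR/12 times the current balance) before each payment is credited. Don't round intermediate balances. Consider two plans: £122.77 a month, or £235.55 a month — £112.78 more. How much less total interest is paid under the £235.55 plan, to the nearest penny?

£267.41

Monthly rate r = 11.1%/12 = 0.925% = 0.00925.
At £122.77/mo: n = ⌈−ln(1 − rB₀/P)/ln(1+r)⌉ = 32 payments (last £52.79); total interest = total paid − £3,335.00 = £523.66.
At £235.55/mo: 16 payments (last £58.00); total interest £256.25.
Interest saved = £523.66 − £256.25 = £267.41.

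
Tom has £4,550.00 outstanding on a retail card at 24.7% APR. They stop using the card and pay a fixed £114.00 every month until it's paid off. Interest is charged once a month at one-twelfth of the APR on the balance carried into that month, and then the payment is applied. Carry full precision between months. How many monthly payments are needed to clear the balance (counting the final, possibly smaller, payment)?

85 months

Monthly rate r = 24.7%/12 = 2.05833% = 0.0205833.
Recurrence: B ← B·(1+r) − £114.00.
Month 1: interest £93.65; balance after payment £4,529.65.
Month 2: interest £93.24; balance after payment £4,508.89.
Closed form: n = −ln(1 − rB₀/P)/ln(1+r) = −ln(0.17847)/ln(1.02058) ≈ 84.583, so the balance reaches zero during payment 85.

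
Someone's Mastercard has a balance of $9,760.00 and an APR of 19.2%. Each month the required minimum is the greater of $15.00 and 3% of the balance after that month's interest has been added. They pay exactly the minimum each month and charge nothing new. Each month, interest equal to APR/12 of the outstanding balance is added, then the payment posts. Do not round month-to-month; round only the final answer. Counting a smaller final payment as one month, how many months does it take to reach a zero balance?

Monthly rate r = 19.2%/12 = 1.6% = 0.016.
While 3% of the post-interest balance exceeds $15.00, each month B ← (B·(1+r))·(1 − 0.03), i.e. B shrinks by the factor (1+r)·0.97 = 0.98552.
This holds for months 1–205. Entering month 206 the balance is $490.76; 3% of the post-interest balance is now below $15.00, so the flat $15.00 minimum applies from here.
From month 206 a fixed $15.00 at rate r clears $490.76 in 47 more payments. Total: 205 + 47 = 252 months.

252 months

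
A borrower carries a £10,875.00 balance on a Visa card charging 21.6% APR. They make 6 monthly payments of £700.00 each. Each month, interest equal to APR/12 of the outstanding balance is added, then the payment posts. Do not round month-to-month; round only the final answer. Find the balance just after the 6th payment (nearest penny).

Monthly rate r = 21.6%/12 = 1.8% = 0.018.
Each month: B ← B·(1+r) − £700.00.
Month 1: interest £195.75; balance after payment £10,370.75.
Month 2: interest £186.67; balance after payment £9,857.42.
Month 3: interest £177.43; balance after payment £9,334.86.
Month 4: interest £168.03; balance after payment £8,802.88.
Month 5: interest £158.45; balance after payment £8,261.34.
Month 6: interest £148.70; balance after payment £7,710.04.

£7,710.04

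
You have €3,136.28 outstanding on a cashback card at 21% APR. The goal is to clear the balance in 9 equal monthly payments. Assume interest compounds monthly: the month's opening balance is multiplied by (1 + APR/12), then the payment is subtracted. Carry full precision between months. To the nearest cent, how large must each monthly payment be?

Monthly rate r = 21%/12 = 1.75% = 0.0175.
Level-payment amortization: P = B₀·r / (1 − (1+r)^(−n)) = 3136.28·0.0175 / (1 − 1.0175^(−9)).
Denominator 1 − (1+r)^(−9) = 0.144558651.
P = 54.8849 / 0.144558651 ≈ 379.67.

€379.67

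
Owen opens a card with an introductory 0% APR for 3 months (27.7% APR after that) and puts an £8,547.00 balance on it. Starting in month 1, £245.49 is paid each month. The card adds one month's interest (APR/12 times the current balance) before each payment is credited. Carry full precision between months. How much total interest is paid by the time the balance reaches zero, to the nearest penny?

Promo months 1–3 at r₀ = 0%/12 = 0; months 4+ at r₁ = 27.7%/12 = 0.0230833.
After month 3 (no interest yet): B = £8,547.00 − 3·£245.49 = £7,810.53.
Then at r₁ with £245.49/mo: n₂ = −ln(1 − r₁·B/P)/ln(1+r₁) ≈ 58.10 → 59 more payments.
Total paid = 61·£245.49 + £24.23 = £14,999.12; interest = £14,999.12 − £8,547.00 = £6,452.12.

£6,452.12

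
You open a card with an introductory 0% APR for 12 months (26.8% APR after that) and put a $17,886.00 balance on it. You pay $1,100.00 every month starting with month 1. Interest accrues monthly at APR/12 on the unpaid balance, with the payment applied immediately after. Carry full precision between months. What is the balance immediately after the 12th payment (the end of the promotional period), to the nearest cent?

$4,686.00

Promo months 1–12 at r₀ = 0%/12 = 0; months 13+ at r₁ = 26.8%/12 = 0.0223333.
After month 12 (no interest yet): B = $17,886.00 − 12·$1,100.00 = $4,686.00.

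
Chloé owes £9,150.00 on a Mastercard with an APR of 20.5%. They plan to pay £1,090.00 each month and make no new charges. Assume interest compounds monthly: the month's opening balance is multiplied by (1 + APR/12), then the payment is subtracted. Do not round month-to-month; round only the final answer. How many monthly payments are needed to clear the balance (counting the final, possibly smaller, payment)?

10 payments

Monthly rate r = 20.5%/12 = 1.70833% = 0.0170833.
Recurrence: B ← B·(1+r) − £1,090.00.
Month 1: interest £156.31; balance after payment £8,216.31.
Month 2: interest £140.36; balance after payment £7,266.67.
Closed form: n = −ln(1 − rB₀/P)/ln(1+r) = −ln(0.85659)/ln(1.01708) ≈ 9.138, so the balance reaches zero during payment 10.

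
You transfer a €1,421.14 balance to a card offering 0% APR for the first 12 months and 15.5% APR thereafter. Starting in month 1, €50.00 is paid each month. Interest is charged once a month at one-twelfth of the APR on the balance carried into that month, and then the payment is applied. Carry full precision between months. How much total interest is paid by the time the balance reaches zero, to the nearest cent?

Promo months 1–12 at r₀ = 0%/12 = 0; months 13+ at r₁ = 15.5%/12 = 0.0129167.
After month 12 (no interest yet): B = €1,421.14 − 12·€50.00 = €821.14.
Then at r₁ with €50.00/mo: n₂ = −ln(1 − r₁·B/P)/ln(1+r₁) ≈ 18.58 → 19 more payments.
Total paid = 30·€50.00 + €28.94 = €1,528.94; interest = €1,528.94 − €1,421.14 = €107.80.

€107.80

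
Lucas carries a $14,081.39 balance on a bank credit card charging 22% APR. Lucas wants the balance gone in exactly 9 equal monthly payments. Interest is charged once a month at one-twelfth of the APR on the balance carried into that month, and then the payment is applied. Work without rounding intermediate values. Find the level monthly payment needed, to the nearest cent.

Monthly rate r = 22%/12 = 1.83333% = 0.0183333.
Level-payment amortization: P = B₀·r / (1 − (1+r)^(−n)) = 14081.39·0.0183333 / (1 − 1.01833^(−9)).
Denominator 1 − (1+r)^(−9) = 0.150838371.
P = 258.159 / 0.150838371 ≈ 1711.49.

$1,711.49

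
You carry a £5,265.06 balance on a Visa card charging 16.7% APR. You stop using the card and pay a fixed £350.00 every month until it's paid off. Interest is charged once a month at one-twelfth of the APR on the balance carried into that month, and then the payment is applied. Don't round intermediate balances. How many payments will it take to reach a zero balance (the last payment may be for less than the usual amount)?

17 payments

Monthly rate r = 16.7%/12 = 1.39167% = 0.0139167.
Recurrence: B ← B·(1+r) − £350.00.
Month 1: interest £73.27; balance after payment £4,988.33.
Month 2: interest £69.42; balance after payment £4,707.75.
Closed form: n = −ln(1 − rB₀/P)/ln(1+r) = −ln(0.79065)/ln(1.01392) ≈ 16.996, so the balance reaches zero during payment 17.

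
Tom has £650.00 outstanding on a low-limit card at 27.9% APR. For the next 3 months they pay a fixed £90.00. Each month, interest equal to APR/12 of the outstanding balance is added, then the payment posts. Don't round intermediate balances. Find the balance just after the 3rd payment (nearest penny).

£420.07

Monthly rate r = 27.9%/12 = 2.325% = 0.02325.
Each month: B ← B·(1+r) − £90.00.
Month 1: interest £15.11; balance after payment £575.11.
Month 2: interest £13.37; balance after payment £498.48.
Month 3: interest £11.59; balance after payment £420.07.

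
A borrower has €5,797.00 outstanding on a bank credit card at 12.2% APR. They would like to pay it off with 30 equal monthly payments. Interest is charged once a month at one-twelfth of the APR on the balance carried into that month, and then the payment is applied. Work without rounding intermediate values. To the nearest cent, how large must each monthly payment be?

€225.17

Monthly rate r = 12.2%/12 = 1.01667% = 0.0101667.
Level-payment amortization: P = B₀·r / (1 − (1+r)^(−n)) = 5797.00·0.0101667 / (1 − 1.01017^(−30)).
Denominator 1 − (1+r)^(−30) = 0.26174059.
P = 58.9362 / 0.26174059 ≈ 225.17.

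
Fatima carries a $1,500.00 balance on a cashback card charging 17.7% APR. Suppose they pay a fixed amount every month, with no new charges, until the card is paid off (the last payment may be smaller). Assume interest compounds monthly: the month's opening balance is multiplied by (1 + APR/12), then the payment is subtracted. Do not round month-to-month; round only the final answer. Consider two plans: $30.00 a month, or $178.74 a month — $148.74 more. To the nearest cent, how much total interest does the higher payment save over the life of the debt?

$1,127.31

Monthly rate r = 17.7%/12 = 1.475% = 0.01475.
At $30.00/mo: n = ⌈−ln(1 − rB₀/P)/ln(1+r)⌉ = 92 payments (last $10.41); total interest = total paid − $1,500.00 = $1,240.41.
At $178.74/mo: 10 payments (last $4.44); total interest $113.10.
Interest saved = $1,240.41 − $113.10 = $1,127.31.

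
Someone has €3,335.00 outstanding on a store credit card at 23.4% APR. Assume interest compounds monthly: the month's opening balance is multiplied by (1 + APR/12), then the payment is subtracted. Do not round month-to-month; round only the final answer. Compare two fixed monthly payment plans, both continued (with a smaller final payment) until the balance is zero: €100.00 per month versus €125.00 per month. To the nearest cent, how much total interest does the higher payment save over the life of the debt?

Monthly rate r = 23.4%/12 = 1.95% = 0.0195.
At €100.00/mo: n = ⌈−ln(1 − rB₀/P)/ln(1+r)⌉ = 55 payments (last €41.07); total interest = total paid − €3,335.00 = €2,106.07.
At €125.00/mo: 39 payments (last €4.20); total interest €1,419.20.
Interest saved = €2,106.07 − €1,419.20 = €686.87.

€686.87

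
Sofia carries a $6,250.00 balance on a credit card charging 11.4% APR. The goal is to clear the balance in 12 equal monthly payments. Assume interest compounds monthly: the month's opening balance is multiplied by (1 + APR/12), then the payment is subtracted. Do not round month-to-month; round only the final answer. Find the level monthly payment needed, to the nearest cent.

Monthly rate r = 11.4%/12 = 0.95% = 0.0095.
Level-payment amortization: P = B₀·r / (1 − (1+r)^(−n)) = 6250.00·0.0095 / (1 − 1.0095^(−12)).
Denominator 1 − (1+r)^(−12) = 0.107261796.
P = 59.375 / 0.107261796 ≈ 553.55.

$553.55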